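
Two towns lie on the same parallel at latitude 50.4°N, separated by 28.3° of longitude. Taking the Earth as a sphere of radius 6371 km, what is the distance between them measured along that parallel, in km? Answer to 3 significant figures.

Arc length along a parallel = R cos φ · Δλ (with Δλ in radians).
= 6371 × cos 50.4° × (28.3° × π/180) = 6371 × 0.6374 × 0.4939 ≈ 2010 km.

2010 km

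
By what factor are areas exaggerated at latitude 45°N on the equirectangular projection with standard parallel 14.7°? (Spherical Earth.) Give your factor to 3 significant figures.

With standard parallel φ₀ = 14.7°, the equirectangular projection gives x = Rλ cos φ₀, y = Rφ, so h = 1 and k = cos 14.7° / cos φ.
Areal scale = h·k = 1 × cos φ₀ / cos φ; at 45°, h = 1.000, k = 1.368, so h·k = 1.368.

1.37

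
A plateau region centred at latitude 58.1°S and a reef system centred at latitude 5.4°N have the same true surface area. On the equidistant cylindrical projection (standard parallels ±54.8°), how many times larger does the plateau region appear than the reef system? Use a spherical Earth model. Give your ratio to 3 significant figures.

In the equirectangular projection with standard parallel φ₀ = 54.8° (x = Rλ cos φ₀, y = Rφ), meridians are true-scale (h = 1) and the parallel scale is k = cos φ₀ / cos φ.
Areal scale at 58.1°: h·k = 1.000 × 1.091 = 1.091.
Areal scale at 5.4°: h·k = 1.000 × 0.5790 = 0.5790.
Ratio = 1.091/0.5790 ≈ 1.88.

1.88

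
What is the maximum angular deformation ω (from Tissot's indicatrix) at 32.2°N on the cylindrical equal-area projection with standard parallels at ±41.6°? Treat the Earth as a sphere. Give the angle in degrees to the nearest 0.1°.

For cylindrical equal-area with standard parallel φ₀, h = cos φ / cos φ₀ and k = cos φ₀ / cos φ, so h·k = 1.
At 32.2°: h = 1.132, k = 0.8837; principal scales a = 1.132, b = 0.8837.
sin(ω/2) = (a − b)/(a + b) = 0.2479/2.015 = 0.1230, so ω = 2 arcsin(0.1230) ≈ 14.1°.

14.1°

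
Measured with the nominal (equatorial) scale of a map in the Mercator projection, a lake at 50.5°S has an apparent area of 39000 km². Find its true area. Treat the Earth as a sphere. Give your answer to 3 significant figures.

Mercator is conformal, so the point scale is isotropic: h = k = sec φ = 1/cos φ.
Areal scale = k² = sec²φ = 1/cos²(50.5°) = 1/0.6361² = 2.472.
True area = apparent / (areal scale) = 39000 / 2.472 ≈ 15800 km².

15800 km²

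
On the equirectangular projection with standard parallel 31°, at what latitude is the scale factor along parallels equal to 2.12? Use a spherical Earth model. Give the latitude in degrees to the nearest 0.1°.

With standard parallel φ₀ = 31°, the equirectangular projection gives x = Rλ cos φ₀, y = Rφ, so h = 1 and k = cos 31° / cos φ.
k = cos φ₀ / cos φ = 2.12  ⇒  cos φ = cos 31° / 2.12 = 0.4043.
φ = arccos(0.4043) ≈ 66.2°.

66.2°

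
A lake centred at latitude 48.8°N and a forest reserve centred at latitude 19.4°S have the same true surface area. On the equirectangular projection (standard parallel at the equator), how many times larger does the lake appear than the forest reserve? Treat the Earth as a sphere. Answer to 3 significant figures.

Plate carrée maps x = Rλ, y = Rφ. The meridian scale is h = 1 and the parallel scale is k = 1/cos φ = sec φ.
Areal scale at 48.8°: h·k = 1.000 × 1.518 = 1.518.
Areal scale at 19.4°: h·k = 1.000 × 1.060 = 1.060.
Ratio = 1.518/1.060 ≈ 1.43.

1.43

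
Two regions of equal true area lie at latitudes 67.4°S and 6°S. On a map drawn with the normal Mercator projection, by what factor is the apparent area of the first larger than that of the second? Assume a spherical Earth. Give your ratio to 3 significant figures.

6.70

On Mercator, area is exaggerated by sec²φ = 1/cos²φ.
At 67.4°: sec²(67.4°) = 1/0.3843² = 6.771.
At 6°: sec²(6°) = 1/0.9945² = 1.011.
Ratio = 6.771/1.011 = cos²(6°)/cos²(67.4°) ≈ 6.70.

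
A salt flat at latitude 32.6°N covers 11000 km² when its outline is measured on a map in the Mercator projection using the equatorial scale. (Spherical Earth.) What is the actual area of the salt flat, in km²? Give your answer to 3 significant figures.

Mercator is conformal, so the point scale is isotropic: h = k = sec φ = 1/cos φ.
Areal scale = k² = sec²φ = 1/cos²(32.6°) = 1/0.8425² = 1.409.
True area = apparent / (areal scale) = 11000 / 1.409 ≈ 7810 km².

7810 km²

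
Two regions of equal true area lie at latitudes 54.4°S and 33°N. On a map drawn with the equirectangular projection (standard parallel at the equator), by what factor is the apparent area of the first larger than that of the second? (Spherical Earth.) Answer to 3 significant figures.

1.44

For the equirectangular projection with φ₀ = 0 (plate carrée), h = 1 along meridians and k = sec φ along parallels.
Areal scale at 54.4°: h·k = 1.000 × 1.718 = 1.718.
Areal scale at 33°: h·k = 1.000 × 1.192 = 1.192.
Ratio = 1.718/1.192 ≈ 1.44.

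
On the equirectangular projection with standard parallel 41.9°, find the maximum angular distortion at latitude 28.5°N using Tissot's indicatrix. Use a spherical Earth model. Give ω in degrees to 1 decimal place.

In the equirectangular projection with standard parallel φ₀ = 41.9° (x = Rλ cos φ₀, y = Rφ), meridians are true-scale (h = 1) and the parallel scale is k = cos φ₀ / cos φ.
At 28.5°: h = 1.000, k = 0.8469; principal scales a = 1.000, b = 0.8469.
sin(ω/2) = (a − b)/(a + b) = 0.1531/1.847 = 0.08287, so ω = 2 arcsin(0.08287) ≈ 9.5°.

9.5°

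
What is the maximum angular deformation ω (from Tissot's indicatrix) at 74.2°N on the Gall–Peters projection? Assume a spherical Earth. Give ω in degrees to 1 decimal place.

The Gall–Peters projection is cylindrical equal-area with φ₀ = 45°. Cylindrical equal-area (φ₀ = 45°): h = cos φ / cos 45° along meridians, k = cos 45° / cos φ along parallels; h·k = 1.
At 74.2°: h = 0.3851, k = 2.597; principal scales a = 2.597, b = 0.3851.
sin(ω/2) = (a − b)/(a + b) = 2.212/2.982 = 0.7417, so ω = 2 arcsin(0.7417) ≈ 95.8°.

95.8°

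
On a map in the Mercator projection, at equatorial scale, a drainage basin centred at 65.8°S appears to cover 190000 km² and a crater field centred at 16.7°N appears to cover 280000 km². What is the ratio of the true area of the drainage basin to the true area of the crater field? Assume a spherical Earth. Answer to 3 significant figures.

Since Mercator area scale is 1/cos²φ, the true area equals the apparent area multiplied by cos²φ.
True area of drainage basin: 190000 × cos²(65.8°) = 190000 × 0.1680 = 31930 km².
True area of crater field: 280000 × cos²(16.7°) = 280000 × 0.9174 = 256900 km².
Ratio = 31930 / 256900 ≈ 0.124.

0.124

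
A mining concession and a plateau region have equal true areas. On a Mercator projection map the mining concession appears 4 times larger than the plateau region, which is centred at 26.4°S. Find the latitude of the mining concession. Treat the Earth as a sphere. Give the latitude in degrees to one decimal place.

63.4°

Mercator areal scale is sec²φ, so apparent-area ratio = sec²φ₁ / sec²φ₂ = cos²φ₂ / cos²φ₁.
cos²φ₂ / cos²φ₁ = 4  ⇒  cos φ₁ = cos 26.4° / √4 = 0.8957/2.000 = 0.4479.
φ₁ = arccos(0.4479) ≈ 63.4°.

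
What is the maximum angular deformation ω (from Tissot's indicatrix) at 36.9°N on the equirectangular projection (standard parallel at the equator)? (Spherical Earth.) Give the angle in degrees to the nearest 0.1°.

In the plate carrée (x = Rλ, y = Rφ), meridians are true-scale (h = 1) and parallels are stretched by k = sec φ.
At 36.9°: h = 1.000, k = 1.250; principal scales a = 1.250, b = 1.000.
sin(ω/2) = (a − b)/(a + b) = 0.2505/2.250 = 0.1113, so ω = 2 arcsin(0.1113) ≈ 12.8°.

12.8°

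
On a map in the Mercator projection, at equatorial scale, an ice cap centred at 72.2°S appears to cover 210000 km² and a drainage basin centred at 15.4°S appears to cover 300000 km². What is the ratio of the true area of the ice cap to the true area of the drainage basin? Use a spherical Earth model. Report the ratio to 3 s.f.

Since Mercator area scale is 1/cos²φ, the true area equals the apparent area multiplied by cos²φ.
True area of ice cap: 210000 × cos²(72.2°) = 210000 × 0.09345 = 19620 km².
True area of drainage basin: 300000 × cos²(15.4°) = 300000 × 0.9295 = 278800 km².
Ratio = 19620 / 278800 ≈ 0.0704.

0.0704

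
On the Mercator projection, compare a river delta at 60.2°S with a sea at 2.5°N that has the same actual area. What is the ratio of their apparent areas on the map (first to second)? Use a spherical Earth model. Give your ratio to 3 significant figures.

Mercator is conformal with k = sec φ, so areal scale = k² = sec²φ.
At 60.2°: sec²(60.2°) = 1/0.4970² = 4.049.
At 2.5°: sec²(2.5°) = 1/0.9990² = 1.002.
Ratio = 4.049/1.002 = cos²(2.5°)/cos²(60.2°) ≈ 4.04.

4.04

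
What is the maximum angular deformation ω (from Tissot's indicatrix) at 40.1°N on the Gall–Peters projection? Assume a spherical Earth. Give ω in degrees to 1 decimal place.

The Gall–Peters projection is cylindrical equal-area with φ₀ = 45°. Cylindrical equal-area (φ₀ = 45°): h = cos φ / cos 45° along meridians, k = cos 45° / cos φ along parallels; h·k = 1.
At 40.1°: h = 1.082, k = 0.9244; principal scales a = 1.082, b = 0.9244.
sin(ω/2) = (a − b)/(a + b) = 0.1573/2.006 = 0.07843, so ω = 2 arcsin(0.07843) ≈ 9.0°.

9.0°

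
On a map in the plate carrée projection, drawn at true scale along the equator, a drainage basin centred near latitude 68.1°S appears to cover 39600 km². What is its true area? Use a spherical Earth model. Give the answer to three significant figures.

Plate carrée maps x = Rλ, y = Rφ. The meridian scale is h = 1 and the parallel scale is k = 1/cos φ = sec φ.
Areal scale = h·k = 1 × sec φ; at 68.1°, h = 1.000, k = 2.681, so h·k = 2.681.
True area = apparent / (areal scale) = 39600 / 2.681 ≈ 14800 km².

14800 km²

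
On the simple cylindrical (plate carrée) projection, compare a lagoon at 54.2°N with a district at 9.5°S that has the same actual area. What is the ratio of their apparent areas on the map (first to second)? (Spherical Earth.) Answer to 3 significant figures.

1.69

For the equirectangular projection with φ₀ = 0 (plate carrée), h = 1 along meridians and k = sec φ along parallels.
Areal scale at 54.2°: h·k = 1.000 × 1.710 = 1.710.
Areal scale at 9.5°: h·k = 1.000 × 1.014 = 1.014.
Ratio = 1.710/1.014 ≈ 1.69.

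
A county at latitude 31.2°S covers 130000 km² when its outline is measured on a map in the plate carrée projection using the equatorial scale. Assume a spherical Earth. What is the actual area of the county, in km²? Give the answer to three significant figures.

In the plate carrée (x = Rλ, y = Rφ), meridians are true-scale (h = 1) and parallels are stretched by k = sec φ.
Areal scale = h·k = 1 × sec φ; at 31.2°, h = 1.000, k = 1.169, so h·k = 1.169.
True area = apparent / (areal scale) = 130000 / 1.169 ≈ 111000 km².

111000 km²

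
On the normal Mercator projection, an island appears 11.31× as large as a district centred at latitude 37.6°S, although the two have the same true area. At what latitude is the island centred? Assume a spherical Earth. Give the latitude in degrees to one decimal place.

76.4°

Mercator areal scale is sec²φ, so apparent-area ratio = sec²φ₁ / sec²φ₂ = cos²φ₂ / cos²φ₁.
cos²φ₂ / cos²φ₁ = 11.31  ⇒  cos φ₁ = cos 37.6° / √11.31 = 0.7923/3.363 = 0.2356.
φ₁ = arccos(0.2356) ≈ 76.4°.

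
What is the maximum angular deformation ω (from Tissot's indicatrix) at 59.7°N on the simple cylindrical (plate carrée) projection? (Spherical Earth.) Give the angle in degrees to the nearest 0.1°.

38.5°

For the equirectangular projection with φ₀ = 0 (plate carrée), h = 1 along meridians and k = sec φ along parallels.
At 59.7°: h = 1.000, k = 1.982; principal scales a = 1.982, b = 1.000.
sin(ω/2) = (a − b)/(a + b) = 0.9821/2.982 = 0.3293, so ω = 2 arcsin(0.3293) ≈ 38.5°.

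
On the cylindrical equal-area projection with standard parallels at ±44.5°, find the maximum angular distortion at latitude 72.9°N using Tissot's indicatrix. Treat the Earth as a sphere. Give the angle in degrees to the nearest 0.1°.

90.4°

Cylindrical equal-area (φ₀ = 44.5°): h = cos φ / cos 44.5° along meridians, k = cos 44.5° / cos φ along parallels; h·k = 1.
At 72.9°: h = 0.4123, k = 2.426; principal scales a = 2.426, b = 0.4123.
sin(ω/2) = (a − b)/(a + b) = 2.013/2.838 = 0.7095, so ω = 2 arcsin(0.7095) ≈ 90.4°.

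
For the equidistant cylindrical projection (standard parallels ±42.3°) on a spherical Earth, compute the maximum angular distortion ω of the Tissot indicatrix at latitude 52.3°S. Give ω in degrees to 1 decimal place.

10.9°

In the equirectangular projection with standard parallel φ₀ = 42.3° (x = Rλ cos φ₀, y = Rφ), meridians are true-scale (h = 1) and the parallel scale is k = cos φ₀ / cos φ.
At 52.3°: h = 1.000, k = 1.209; principal scales a = 1.209, b = 1.000.
sin(ω/2) = (a − b)/(a + b) = 0.2095/2.209 = 0.09481, so ω = 2 arcsin(0.09481) ≈ 10.9°.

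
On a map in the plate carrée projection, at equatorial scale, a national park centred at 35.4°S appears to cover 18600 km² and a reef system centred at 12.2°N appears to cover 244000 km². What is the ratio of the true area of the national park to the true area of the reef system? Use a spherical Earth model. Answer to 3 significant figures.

Plate carrée has h = 1 and k = sec φ, giving areal scale sec φ; true area = (apparent area) · cos φ.
True area of national park: 18600 × cos(35.4°) = 18600 × 0.8151 = 15160 km².
True area of reef system: 244000 × cos(12.2°) = 244000 × 0.9774 = 238500 km².
Ratio = 15160 / 238500 ≈ 0.0636.

0.0636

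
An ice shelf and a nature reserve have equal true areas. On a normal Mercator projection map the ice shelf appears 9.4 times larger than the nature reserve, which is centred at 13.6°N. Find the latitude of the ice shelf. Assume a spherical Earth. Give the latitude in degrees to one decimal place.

Mercator areal scale is sec²φ, so apparent-area ratio = sec²φ₁ / sec²φ₂ = cos²φ₂ / cos²φ₁.
cos²φ₂ / cos²φ₁ = 9.4  ⇒  cos φ₁ = cos 13.6° / √9.4 = 0.9720/3.066 = 0.3170.
φ₁ = arccos(0.3170) ≈ 71.5°.

71.5°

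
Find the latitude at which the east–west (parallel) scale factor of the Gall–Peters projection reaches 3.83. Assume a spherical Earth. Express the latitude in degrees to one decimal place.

The Gall–Peters projection is cylindrical equal-area with φ₀ = 45°. Cylindrical equal-area (φ₀ = 45°): h = cos φ / cos 45° along meridians, k = cos 45° / cos φ along parallels; h·k = 1.
k = cos φ₀ / cos φ = 3.83  ⇒  cos φ = cos 45° / 3.83 = 0.1846.
φ = arccos(0.1846) ≈ 79.4°.

79.4°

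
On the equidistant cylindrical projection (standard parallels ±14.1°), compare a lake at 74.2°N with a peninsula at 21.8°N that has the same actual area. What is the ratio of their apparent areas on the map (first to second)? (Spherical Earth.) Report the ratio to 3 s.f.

3.41

In the equirectangular projection with standard parallel φ₀ = 14.1° (x = Rλ cos φ₀, y = Rφ), meridians are true-scale (h = 1) and the parallel scale is k = cos φ₀ / cos φ.
Areal scale at 74.2°: h·k = 1.000 × 3.562 = 3.562.
Areal scale at 21.8°: h·k = 1.000 × 1.045 = 1.045.
Ratio = 3.562/1.045 ≈ 3.41.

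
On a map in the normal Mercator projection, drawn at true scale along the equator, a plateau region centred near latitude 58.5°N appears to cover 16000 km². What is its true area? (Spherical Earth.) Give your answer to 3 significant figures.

For Mercator, h = k = sec φ (a conformal cylindrical projection has a single point scale, 1/cos φ).
Areal scale = k² = sec²φ = 1/cos²(58.5°) = 1/0.5225² = 3.663.
True area = apparent / (areal scale) = 16000 / 3.663 ≈ 4370 km².

4370 km²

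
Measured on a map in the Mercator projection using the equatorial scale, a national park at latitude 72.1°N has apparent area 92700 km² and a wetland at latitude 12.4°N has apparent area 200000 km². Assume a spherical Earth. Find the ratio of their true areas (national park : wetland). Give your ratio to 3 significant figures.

Mercator's areal exaggeration is sec²φ; hence true area = (apparent area) · cos²φ.
True area of national park: 92700 × cos²(72.1°) = 92700 × 0.09447 = 8757 km².
True area of wetland: 200000 × cos²(12.4°) = 200000 × 0.9539 = 190800 km².
Ratio = 8757 / 190800 ≈ 0.0459.

0.0459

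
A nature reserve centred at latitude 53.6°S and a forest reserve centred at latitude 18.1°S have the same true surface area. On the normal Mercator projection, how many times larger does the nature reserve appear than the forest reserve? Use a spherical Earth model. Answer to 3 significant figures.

On Mercator, area is exaggerated by sec²φ = 1/cos²φ.
At 53.6°: sec²(53.6°) = 1/0.5934² = 2.840.
At 18.1°: sec²(18.1°) = 1/0.9505² = 1.107.
Ratio = 2.840/1.107 = cos²(18.1°)/cos²(53.6°) ≈ 2.57.

2.57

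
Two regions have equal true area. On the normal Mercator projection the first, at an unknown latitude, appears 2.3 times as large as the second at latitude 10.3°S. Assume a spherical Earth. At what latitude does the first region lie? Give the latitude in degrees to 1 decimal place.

For equal true areas on Mercator, apparent areas scale as sec²φ, so the ratio is cos²φ₂ / cos²φ₁.
cos²φ₂ / cos²φ₁ = 2.3  ⇒  cos φ₁ = cos 10.3° / √2.3 = 0.9839/1.517 = 0.6488.
φ₁ = arccos(0.6488) ≈ 49.6°.

49.6°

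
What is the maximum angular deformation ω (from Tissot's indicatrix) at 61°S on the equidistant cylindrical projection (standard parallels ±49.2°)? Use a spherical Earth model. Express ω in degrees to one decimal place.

17.0°

In the equirectangular projection with standard parallel φ₀ = 49.2° (x = Rλ cos φ₀, y = Rφ), meridians are true-scale (h = 1) and the parallel scale is k = cos φ₀ / cos φ.
At 61°: h = 1.000, k = 1.348; principal scales a = 1.348, b = 1.000.
sin(ω/2) = (a − b)/(a + b) = 0.3478/2.348 = 0.1481, so ω = 2 arcsin(0.1481) ≈ 17.0°.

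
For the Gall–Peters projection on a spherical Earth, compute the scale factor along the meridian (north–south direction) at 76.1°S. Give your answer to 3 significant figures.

0.340

Gall–Peters is a cylindrical equal-area projection with standard parallels at ±45°. For cylindrical equal-area with standard parallel φ₀, h = cos φ / cos φ₀ and k = cos φ₀ / cos φ, so h·k = 1.
h = cos 76.1° / cos 45° = 0.2402/0.7071 = 0.3397.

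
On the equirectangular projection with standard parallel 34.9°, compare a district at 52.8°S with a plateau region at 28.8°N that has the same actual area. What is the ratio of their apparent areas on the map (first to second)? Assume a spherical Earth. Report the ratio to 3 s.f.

With standard parallel φ₀ = 34.9°, the equirectangular projection gives x = Rλ cos φ₀, y = Rφ, so h = 1 and k = cos 34.9° / cos φ.
Areal scale at 52.8°: h·k = 1.000 × 1.357 = 1.357.
Areal scale at 28.8°: h·k = 1.000 × 0.9359 = 0.9359.
Ratio = 1.357/0.9359 ≈ 1.45.

1.45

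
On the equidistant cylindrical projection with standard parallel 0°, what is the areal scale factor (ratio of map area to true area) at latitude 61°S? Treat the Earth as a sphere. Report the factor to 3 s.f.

2.06

For the equirectangular projection with φ₀ = 0 (plate carrée), h = 1 along meridians and k = sec φ along parallels.
Areal scale = h·k = 1 × sec φ; at 61°, h = 1.000, k = 2.063, so h·k = 2.063.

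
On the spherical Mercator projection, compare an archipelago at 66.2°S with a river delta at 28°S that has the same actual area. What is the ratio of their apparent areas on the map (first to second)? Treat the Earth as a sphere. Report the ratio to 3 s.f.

4.79

On Mercator, area is exaggerated by sec²φ = 1/cos²φ.
At 66.2°: sec²(66.2°) = 1/0.4035² = 6.141.
At 28°: sec²(28°) = 1/0.8829² = 1.283.
Ratio = 6.141/1.283 = cos²(28°)/cos²(66.2°) ≈ 4.79.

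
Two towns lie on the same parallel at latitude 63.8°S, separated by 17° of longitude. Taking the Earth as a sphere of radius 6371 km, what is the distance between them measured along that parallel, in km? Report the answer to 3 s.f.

Arc length along a parallel = R cos φ · Δλ (with Δλ in radians).
= 6371 × cos 63.8° × (17° × π/180) = 6371 × 0.4415 × 0.2967 ≈ 835 km.

835 km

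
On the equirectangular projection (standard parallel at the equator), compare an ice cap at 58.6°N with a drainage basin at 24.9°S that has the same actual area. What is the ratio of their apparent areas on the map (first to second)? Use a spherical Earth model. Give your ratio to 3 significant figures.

Plate carrée maps x = Rλ, y = Rφ. The meridian scale is h = 1 and the parallel scale is k = 1/cos φ = sec φ.
Areal scale at 58.6°: h·k = 1.000 × 1.919 = 1.919.
Areal scale at 24.9°: h·k = 1.000 × 1.102 = 1.102.
Ratio = 1.919/1.102 ≈ 1.74.

1.74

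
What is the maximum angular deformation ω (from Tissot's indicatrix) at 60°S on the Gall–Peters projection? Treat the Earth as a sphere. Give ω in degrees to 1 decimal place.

The Gall–Peters projection is cylindrical equal-area with φ₀ = 45°. Cylindrical equal-area (φ₀ = 45°): h = cos φ / cos 45° along meridians, k = cos 45° / cos φ along parallels; h·k = 1.
At 60°: h = 0.7071, k = 1.414; principal scales a = 1.414, b = 0.7071.
sin(ω/2) = (a − b)/(a + b) = 0.7071/2.121 = 0.3333, so ω = 2 arcsin(0.3333) ≈ 38.9°.

38.9°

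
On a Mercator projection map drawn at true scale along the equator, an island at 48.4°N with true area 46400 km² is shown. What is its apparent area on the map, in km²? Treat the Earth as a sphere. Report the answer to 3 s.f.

For Mercator, h = k = sec φ (a conformal cylindrical projection has a single point scale, 1/cos φ).
Areal scale = k² = sec²φ = 1/cos²(48.4°) = 1/0.6639² = 2.269.
Apparent area = 46400 × 2.269 ≈ 105000 km².

105000 km²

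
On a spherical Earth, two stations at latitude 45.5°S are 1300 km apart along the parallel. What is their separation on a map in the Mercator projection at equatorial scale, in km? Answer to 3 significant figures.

1850 km

For Mercator, h = k = sec φ (a conformal cylindrical projection has a single point scale, 1/cos φ).
Along the parallel, k = sec 45.5° = 1/0.7009 = 1.427.
Map distance = 1300 × 1.427 ≈ 1850 km.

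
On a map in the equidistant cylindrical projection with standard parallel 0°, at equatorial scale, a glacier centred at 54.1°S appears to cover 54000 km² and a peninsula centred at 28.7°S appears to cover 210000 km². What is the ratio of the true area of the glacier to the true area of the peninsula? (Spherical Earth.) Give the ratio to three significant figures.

Plate carrée has h = 1 and k = sec φ, giving areal scale sec φ; true area = (apparent area) · cos φ.
True area of glacier: 54000 × cos(54.1°) = 54000 × 0.5864 = 31660 km².
True area of peninsula: 210000 × cos(28.7°) = 210000 × 0.8771 = 184200 km².
Ratio = 31660 / 184200 ≈ 0.172.

0.172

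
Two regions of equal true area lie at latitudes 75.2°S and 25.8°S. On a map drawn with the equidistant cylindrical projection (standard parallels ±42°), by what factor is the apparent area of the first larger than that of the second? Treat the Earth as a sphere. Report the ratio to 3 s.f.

3.52

With standard parallel φ₀ = 42°, the equirectangular projection gives x = Rλ cos φ₀, y = Rφ, so h = 1 and k = cos 42° / cos φ.
Areal scale at 75.2°: h·k = 1.000 × 2.909 = 2.909.
Areal scale at 25.8°: h·k = 1.000 × 0.8254 = 0.8254.
Ratio = 2.909/0.8254 ≈ 3.52.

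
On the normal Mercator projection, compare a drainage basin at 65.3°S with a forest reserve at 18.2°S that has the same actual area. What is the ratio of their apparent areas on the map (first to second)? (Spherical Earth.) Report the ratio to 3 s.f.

Mercator is conformal with k = sec φ, so areal scale = k² = sec²φ.
At 65.3°: sec²(65.3°) = 1/0.4179² = 5.727.
At 18.2°: sec²(18.2°) = 1/0.9500² = 1.108.
Ratio = 5.727/1.108 = cos²(18.2°)/cos²(65.3°) ≈ 5.17.

5.17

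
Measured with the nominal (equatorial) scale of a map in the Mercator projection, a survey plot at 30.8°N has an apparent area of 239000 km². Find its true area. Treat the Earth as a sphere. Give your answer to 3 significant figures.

For Mercator, h = k = sec φ (a conformal cylindrical projection has a single point scale, 1/cos φ).
Areal scale = k² = sec²φ = 1/cos²(30.8°) = 1/0.8590² = 1.355.
True area = apparent / (areal scale) = 239000 / 1.355 ≈ 176000 km².

176000 km²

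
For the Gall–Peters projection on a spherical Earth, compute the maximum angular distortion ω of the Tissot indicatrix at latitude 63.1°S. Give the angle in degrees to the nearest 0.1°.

Gall–Peters is a cylindrical equal-area projection with standard parallels at ±45°. For cylindrical equal-area with standard parallel φ₀, h = cos φ / cos φ₀ and k = cos φ₀ / cos φ, so h·k = 1.
At 63.1°: h = 0.6398, k = 1.563; principal scales a = 1.563, b = 0.6398.
sin(ω/2) = (a − b)/(a + b) = 0.9231/2.203 = 0.4190, so ω = 2 arcsin(0.4190) ≈ 49.5°.

49.5°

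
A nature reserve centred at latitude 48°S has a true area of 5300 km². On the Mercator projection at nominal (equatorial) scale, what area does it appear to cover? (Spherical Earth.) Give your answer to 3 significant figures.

11800 km²

Mercator is conformal, so the point scale is isotropic: h = k = sec φ = 1/cos φ.
Areal scale = k² = sec²φ = 1/cos²(48°) = 1/0.6691² = 2.233.
Apparent area = 5300 × 2.233 ≈ 11800 km².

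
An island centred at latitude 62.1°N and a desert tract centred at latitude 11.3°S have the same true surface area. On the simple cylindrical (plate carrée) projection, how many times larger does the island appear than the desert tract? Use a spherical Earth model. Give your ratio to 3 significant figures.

2.10

Plate carrée maps x = Rλ, y = Rφ. The meridian scale is h = 1 and the parallel scale is k = 1/cos φ = sec φ.
Areal scale at 62.1°: h·k = 1.000 × 2.137 = 2.137.
Areal scale at 11.3°: h·k = 1.000 × 1.020 = 1.020.
Ratio = 2.137/1.020 ≈ 2.10.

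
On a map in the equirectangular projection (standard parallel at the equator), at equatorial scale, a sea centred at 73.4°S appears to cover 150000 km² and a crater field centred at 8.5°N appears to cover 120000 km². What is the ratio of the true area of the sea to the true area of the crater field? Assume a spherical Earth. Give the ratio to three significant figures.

Plate carrée has h = 1 and k = sec φ, giving areal scale sec φ; true area = (apparent area) · cos φ.
True area of sea: 150000 × cos(73.4°) = 150000 × 0.2857 = 42850 km².
True area of crater field: 120000 × cos(8.5°) = 120000 × 0.9890 = 118700 km².
Ratio = 42850 / 118700 ≈ 0.361.

0.361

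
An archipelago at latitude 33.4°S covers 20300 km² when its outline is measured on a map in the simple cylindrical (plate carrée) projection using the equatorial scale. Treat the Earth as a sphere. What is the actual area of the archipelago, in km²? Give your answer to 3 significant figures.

16900 km²

Plate carrée maps x = Rλ, y = Rφ. The meridian scale is h = 1 and the parallel scale is k = 1/cos φ = sec φ.
Areal scale = h·k = 1 × sec φ; at 33.4°, h = 1.000, k = 1.198, so h·k = 1.198.
True area = apparent / (areal scale) = 20300 / 1.198 ≈ 16900 km².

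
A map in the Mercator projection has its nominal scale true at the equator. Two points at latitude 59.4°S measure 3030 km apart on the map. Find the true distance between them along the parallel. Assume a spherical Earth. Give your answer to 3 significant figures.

1540 km

Mercator is conformal, so the point scale is isotropic: h = k = sec φ = 1/cos φ.
Along the parallel at 59.4°, map distances are exaggerated by k = sec 59.4° = 1.964.
True distance = 3030 / 1.964 = 3030 × cos 59.4° ≈ 1540 km.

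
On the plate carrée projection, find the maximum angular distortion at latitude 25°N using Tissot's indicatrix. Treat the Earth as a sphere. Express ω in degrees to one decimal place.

5.6°

In the plate carrée (x = Rλ, y = Rφ), meridians are true-scale (h = 1) and parallels are stretched by k = sec φ.
At 25°: h = 1.000, k = 1.103; principal scales a = 1.103, b = 1.000.
sin(ω/2) = (a − b)/(a + b) = 0.1034/2.103 = 0.04915, so ω = 2 arcsin(0.04915) ≈ 5.6°.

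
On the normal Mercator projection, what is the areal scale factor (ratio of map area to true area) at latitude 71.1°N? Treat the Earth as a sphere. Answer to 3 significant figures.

9.53

The Mercator projection is conformal; its linear scale factor is the same in every direction and equals sec φ = 1/cos φ.
Areal scale = k² = sec²φ = 1/cos²(71.1°) = 1/0.3239² = 9.531.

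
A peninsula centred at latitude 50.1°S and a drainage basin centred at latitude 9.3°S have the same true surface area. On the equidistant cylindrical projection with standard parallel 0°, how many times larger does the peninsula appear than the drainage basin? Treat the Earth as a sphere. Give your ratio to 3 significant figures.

For the equirectangular projection with φ₀ = 0 (plate carrée), h = 1 along meridians and k = sec φ along parallels.
Areal scale at 50.1°: h·k = 1.000 × 1.559 = 1.559.
Areal scale at 9.3°: h·k = 1.000 × 1.013 = 1.013.
Ratio = 1.559/1.013 ≈ 1.54.

1.54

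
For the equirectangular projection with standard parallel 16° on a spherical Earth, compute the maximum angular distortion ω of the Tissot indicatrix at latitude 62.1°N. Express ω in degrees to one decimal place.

40.4°

With standard parallel φ₀ = 16°, the equirectangular projection gives x = Rλ cos φ₀, y = Rφ, so h = 1 and k = cos 16° / cos φ.
At 62.1°: h = 1.000, k = 2.054; principal scales a = 2.054, b = 1.000.
sin(ω/2) = (a − b)/(a + b) = 1.054/3.054 = 0.3452, so ω = 2 arcsin(0.3452) ≈ 40.4°.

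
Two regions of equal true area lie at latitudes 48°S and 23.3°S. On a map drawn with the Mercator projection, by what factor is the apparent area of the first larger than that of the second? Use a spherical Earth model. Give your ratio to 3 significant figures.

1.88

Mercator areal scale is sec²φ.
At 48°: sec²(48°) = 1/0.6691² = 2.233.
At 23.3°: sec²(23.3°) = 1/0.9184² = 1.185.
Ratio = 2.233/1.185 = cos²(23.3°)/cos²(48°) ≈ 1.88.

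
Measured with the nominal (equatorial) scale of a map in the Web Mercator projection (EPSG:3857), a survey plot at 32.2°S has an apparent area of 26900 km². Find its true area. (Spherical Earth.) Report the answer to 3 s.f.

The Mercator projection is conformal; its linear scale factor is the same in every direction and equals sec φ = 1/cos φ.
Areal scale = k² = sec²φ = 1/cos²(32.2°) = 1/0.8462² = 1.397.
True area = apparent / (areal scale) = 26900 / 1.397 ≈ 19300 km².

19300 km²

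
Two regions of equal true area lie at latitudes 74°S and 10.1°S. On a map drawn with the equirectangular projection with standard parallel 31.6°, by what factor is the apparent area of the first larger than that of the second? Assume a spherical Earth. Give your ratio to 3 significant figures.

3.57

In the equirectangular projection with standard parallel φ₀ = 31.6° (x = Rλ cos φ₀, y = Rφ), meridians are true-scale (h = 1) and the parallel scale is k = cos φ₀ / cos φ.
Areal scale at 74°: h·k = 1.000 × 3.090 = 3.090.
Areal scale at 10.1°: h·k = 1.000 × 0.8651 = 0.8651.
Ratio = 3.090/0.8651 ≈ 3.57.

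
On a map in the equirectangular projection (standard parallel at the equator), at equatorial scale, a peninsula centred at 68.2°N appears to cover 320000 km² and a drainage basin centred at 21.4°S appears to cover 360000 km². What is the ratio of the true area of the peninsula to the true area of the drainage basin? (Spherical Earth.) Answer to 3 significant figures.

On the plate carrée, areal scale = h·k = 1 × sec φ, so true area = apparent × cos φ.
True area of peninsula: 320000 × cos(68.2°) = 320000 × 0.3714 = 118800 km².
True area of drainage basin: 360000 × cos(21.4°) = 360000 × 0.9311 = 335200 km².
Ratio = 118800 / 335200 ≈ 0.355.

0.355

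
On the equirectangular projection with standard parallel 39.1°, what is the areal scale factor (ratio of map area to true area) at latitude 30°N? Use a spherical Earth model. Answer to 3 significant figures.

0.896

In the equirectangular projection with standard parallel φ₀ = 39.1° (x = Rλ cos φ₀, y = Rφ), meridians are true-scale (h = 1) and the parallel scale is k = cos φ₀ / cos φ.
Areal scale = h·k = 1 × cos φ₀ / cos φ; at 30°, h = 1.000, k = 0.8961, so h·k = 0.8961.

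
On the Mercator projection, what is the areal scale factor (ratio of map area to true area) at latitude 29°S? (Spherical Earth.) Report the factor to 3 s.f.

Mercator is conformal, so the point scale is isotropic: h = k = sec φ = 1/cos φ.
Areal scale = k² = sec²φ = 1/cos²(29°) = 1/0.8746² = 1.307.

1.31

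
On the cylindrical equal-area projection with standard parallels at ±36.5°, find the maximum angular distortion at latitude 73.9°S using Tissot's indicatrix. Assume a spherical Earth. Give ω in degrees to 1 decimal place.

103.9°

Cylindrical equal-area (φ₀ = 36.5°): h = cos φ / cos 36.5° along meridians, k = cos 36.5° / cos φ along parallels; h·k = 1.
At 73.9°: h = 0.3450, k = 2.899; principal scales a = 2.899, b = 0.3450.
sin(ω/2) = (a − b)/(a + b) = 2.554/3.244 = 0.7873, so ω = 2 arcsin(0.7873) ≈ 103.9°.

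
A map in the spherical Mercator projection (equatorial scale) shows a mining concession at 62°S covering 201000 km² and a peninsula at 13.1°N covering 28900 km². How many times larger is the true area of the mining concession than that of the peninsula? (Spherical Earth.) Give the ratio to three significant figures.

1.62

Mercator's areal exaggeration is sec²φ; hence true area = (apparent area) · cos²φ.
True area of mining concession: 201000 × cos²(62°) = 201000 × 0.2204 = 44300 km².
True area of peninsula: 28900 × cos²(13.1°) = 28900 × 0.9486 = 27420 km².
Ratio = 44300 / 27420 ≈ 1.62.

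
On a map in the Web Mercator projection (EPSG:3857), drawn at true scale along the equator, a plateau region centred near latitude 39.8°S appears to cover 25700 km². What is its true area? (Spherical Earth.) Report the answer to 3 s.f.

For Mercator, h = k = sec φ (a conformal cylindrical projection has a single point scale, 1/cos φ).
Areal scale = k² = sec²φ = 1/cos²(39.8°) = 1/0.7683² = 1.694.
True area = apparent / (areal scale) = 25700 / 1.694 ≈ 15200 km².

15200 km²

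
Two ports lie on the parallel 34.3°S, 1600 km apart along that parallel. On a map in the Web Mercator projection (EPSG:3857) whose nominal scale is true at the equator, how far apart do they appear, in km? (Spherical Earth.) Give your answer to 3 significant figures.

The Mercator projection is conformal; its linear scale factor is the same in every direction and equals sec φ = 1/cos φ.
Along the parallel, k = sec 34.3° = 1/0.8261 = 1.211.
Map distance = 1600 × 1.211 ≈ 1940 km.

1940 km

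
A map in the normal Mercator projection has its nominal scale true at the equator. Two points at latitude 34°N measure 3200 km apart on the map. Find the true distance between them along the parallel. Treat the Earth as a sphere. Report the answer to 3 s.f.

2650 km

For Mercator, h = k = sec φ (a conformal cylindrical projection has a single point scale, 1/cos φ).
Along the parallel at 34°, map distances are exaggerated by k = sec 34° = 1.206.
True distance = 3200 / 1.206 = 3200 × cos 34° ≈ 2650 km.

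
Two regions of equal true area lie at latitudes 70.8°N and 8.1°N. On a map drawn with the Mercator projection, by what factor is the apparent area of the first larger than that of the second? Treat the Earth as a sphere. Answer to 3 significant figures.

9.06

On Mercator, area is exaggerated by sec²φ = 1/cos²φ.
At 70.8°: sec²(70.8°) = 1/0.3289² = 9.246.
At 8.1°: sec²(8.1°) = 1/0.9900² = 1.020.
Ratio = 9.246/1.020 = cos²(8.1°)/cos²(70.8°) ≈ 9.06.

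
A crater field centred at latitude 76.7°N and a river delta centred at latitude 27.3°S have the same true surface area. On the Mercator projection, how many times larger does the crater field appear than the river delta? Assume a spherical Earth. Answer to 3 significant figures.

On Mercator, area is exaggerated by sec²φ = 1/cos²φ.
At 76.7°: sec²(76.7°) = 1/0.2300² = 18.90.
At 27.3°: sec²(27.3°) = 1/0.8886² = 1.266.
Ratio = 18.90/1.266 = cos²(27.3°)/cos²(76.7°) ≈ 14.9.

14.9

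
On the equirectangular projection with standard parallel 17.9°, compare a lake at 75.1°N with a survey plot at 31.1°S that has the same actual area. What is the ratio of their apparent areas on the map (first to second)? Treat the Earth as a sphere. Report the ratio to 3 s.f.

3.33

In the equirectangular projection with standard parallel φ₀ = 17.9° (x = Rλ cos φ₀, y = Rφ), meridians are true-scale (h = 1) and the parallel scale is k = cos φ₀ / cos φ.
Areal scale at 75.1°: h·k = 1.000 × 3.701 = 3.701.
Areal scale at 31.1°: h·k = 1.000 × 1.111 = 1.111.
Ratio = 3.701/1.111 ≈ 3.33.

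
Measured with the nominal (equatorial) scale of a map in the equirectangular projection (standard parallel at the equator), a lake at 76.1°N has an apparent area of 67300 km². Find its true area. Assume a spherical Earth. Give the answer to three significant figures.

16200 km²

In the plate carrée (x = Rλ, y = Rφ), meridians are true-scale (h = 1) and parallels are stretched by k = sec φ.
Areal scale = h·k = 1 × sec φ; at 76.1°, h = 1.000, k = 4.163, so h·k = 4.163.
True area = apparent / (areal scale) = 67300 / 4.163 ≈ 16200 km².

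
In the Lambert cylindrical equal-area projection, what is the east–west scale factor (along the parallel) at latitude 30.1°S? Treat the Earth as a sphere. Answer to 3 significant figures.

1.16

The Lambert cylindrical equal-area projection is the cylindrical equal-area projection with its standard parallel at the equator (φ₀ = 0). For cylindrical equal-area with standard parallel φ₀, h = cos φ / cos φ₀ and k = cos φ₀ / cos φ, so h·k = 1.
k = cos 0° / cos 30.1° = 1.000/0.8652 = 1.156.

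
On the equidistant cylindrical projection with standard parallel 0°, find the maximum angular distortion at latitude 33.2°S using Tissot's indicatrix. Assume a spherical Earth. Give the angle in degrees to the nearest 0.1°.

10.2°

Plate carrée maps x = Rλ, y = Rφ. The meridian scale is h = 1 and the parallel scale is k = 1/cos φ = sec φ.
At 33.2°: h = 1.000, k = 1.195; principal scales a = 1.195, b = 1.000.
sin(ω/2) = (a − b)/(a + b) = 0.1951/2.195 = 0.08887, so ω = 2 arcsin(0.08887) ≈ 10.2°.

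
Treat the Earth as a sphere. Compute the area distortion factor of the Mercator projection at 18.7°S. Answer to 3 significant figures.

The Mercator projection is conformal; its linear scale factor is the same in every direction and equals sec φ = 1/cos φ.
Areal scale = k² = sec²φ = 1/cos²(18.7°) = 1/0.9472² = 1.115.

1.11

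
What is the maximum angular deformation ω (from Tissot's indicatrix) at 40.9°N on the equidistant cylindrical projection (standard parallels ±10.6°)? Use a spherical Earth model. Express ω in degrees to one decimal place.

15.0°

In the equirectangular projection with standard parallel φ₀ = 10.6° (x = Rλ cos φ₀, y = Rφ), meridians are true-scale (h = 1) and the parallel scale is k = cos φ₀ / cos φ.
At 40.9°: h = 1.000, k = 1.300; principal scales a = 1.300, b = 1.000.
sin(ω/2) = (a − b)/(a + b) = 0.3004/2.300 = 0.1306, so ω = 2 arcsin(0.1306) ≈ 15.0°.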